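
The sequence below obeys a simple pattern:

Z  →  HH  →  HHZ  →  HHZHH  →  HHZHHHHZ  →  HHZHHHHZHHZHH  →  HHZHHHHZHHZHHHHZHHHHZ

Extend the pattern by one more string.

Each term (from the third on) is the previous term followed by the one before it: term 3 = HH·Z = HHZ.
The next term joins HHZHHHHZHHZHHHHZHHHHZ and HHZHHHHZHHZHH.

HHZHHHHZHHZHHHHZHHHHZHHZHHHHZHHZHH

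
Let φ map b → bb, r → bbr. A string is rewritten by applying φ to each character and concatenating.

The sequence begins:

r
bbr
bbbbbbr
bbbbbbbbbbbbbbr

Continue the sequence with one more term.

bbbbbbbbbbbbbbbbbbbbbbbbbbbbbbr

Replace each of the 15 characters of bbbbbbbbbbbbbbr in place — bb bb bb bb bb bb bb bb bb bb bb bb bb bb bbr — and concatenate.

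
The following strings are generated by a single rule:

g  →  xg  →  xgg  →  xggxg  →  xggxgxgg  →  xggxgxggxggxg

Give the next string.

xggxgxggxggxgxggxgxgg

Each term (from the third on) is the previous term followed by the one before it: term 3 = xg·g = xgg.
Continuing: xggxgxggxggxg · xggxgxgg gives term 7.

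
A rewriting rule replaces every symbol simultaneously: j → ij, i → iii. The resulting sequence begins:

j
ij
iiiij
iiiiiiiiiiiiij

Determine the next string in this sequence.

φ(iiiiiiiiiiiiij) expands symbol-by-symbol to iii iii iii iii iii iii iii iii iii iii iii iii iii ij; joining the 14 pieces gives the next term.

iiiiiiiiiiiiiiiiiiiiiiiiiiiiiiiiiiiiiiiij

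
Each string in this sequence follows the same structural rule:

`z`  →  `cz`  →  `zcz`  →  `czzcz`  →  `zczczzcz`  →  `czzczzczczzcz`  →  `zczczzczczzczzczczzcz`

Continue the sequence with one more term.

czzczzczczzczzczczzczczzczzczczzcz

From term 3 onward, concatenate the second-to-last term with the last: z·cz = zcz, cz·zcz = czzcz, …
Continuing: czzczzczczzcz · zczczzczczzczzczczzcz gives term 8.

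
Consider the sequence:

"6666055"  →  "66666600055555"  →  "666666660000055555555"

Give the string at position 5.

66666666666600000000055555555555555

Reading off run lengths: 6 runs 4, 6, 8; 0 runs 1, 3, 5; 5 runs 2, 5, 8 — each is linear in n (n = 1, 2, …).
For term 5, n = 5, so the run lengths are 12, 9, 14.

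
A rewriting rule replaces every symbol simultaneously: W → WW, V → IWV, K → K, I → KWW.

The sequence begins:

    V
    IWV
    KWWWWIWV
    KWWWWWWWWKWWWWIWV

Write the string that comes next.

KWWWWWWWWWWWWWWWWKWWWWWWWWKWWWWIWV

φ(KWWWWWWWWKWWWWIWV) expands symbol-by-symbol to K WW WW WW WW WW WW WW WW K WW WW WW WW KWW WW IWV; joining the 17 pieces gives the next term.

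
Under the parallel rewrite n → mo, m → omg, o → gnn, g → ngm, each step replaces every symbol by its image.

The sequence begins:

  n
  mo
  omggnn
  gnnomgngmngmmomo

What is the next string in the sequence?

φ(gnnomgngmngmmomo) expands symbol-by-symbol to ngm mo mo gnn omg ngm mo ngm omg mo ngm omg omg gnn omg gnn; joining the 16 pieces gives the next term.

ngmmomognnomgngmmongmomgmongmomgomggnnomggnn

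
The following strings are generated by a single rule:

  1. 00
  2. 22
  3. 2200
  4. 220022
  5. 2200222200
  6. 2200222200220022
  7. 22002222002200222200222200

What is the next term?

220022220022002222002222002200222200220022

This is a Fibonacci-style word recurrence s(k) = s(k−1)·s(k−2): e.g. 22·00 = 2200.
The next term joins 22002222002200222200222200 and 2200222200220022.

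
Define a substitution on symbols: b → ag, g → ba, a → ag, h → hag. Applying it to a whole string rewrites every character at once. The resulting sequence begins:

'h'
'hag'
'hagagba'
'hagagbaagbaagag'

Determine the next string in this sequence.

φ(hagagbaagbaagag) expands symbol-by-symbol to hag ag ba ag ba ag ag ag ba ag ag ag ba ag ba; joining the 15 pieces gives the next term.

hagagbaagbaagagagbaagagagbaagba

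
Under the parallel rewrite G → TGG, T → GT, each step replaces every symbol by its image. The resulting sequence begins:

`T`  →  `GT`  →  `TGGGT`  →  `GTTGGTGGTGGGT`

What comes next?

TGGGTGTTGGTGGGTTGGTGGGTTGGTGGTGGGT

φ(GTTGGTGGTGGGT) expands symbol-by-symbol to TGG GT GT TGG TGG GT TGG TGG GT TGG TGG TGG GT; joining the 13 pieces gives the next term.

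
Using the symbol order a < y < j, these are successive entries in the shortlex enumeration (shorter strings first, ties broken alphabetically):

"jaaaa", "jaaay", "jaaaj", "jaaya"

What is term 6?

Stepping forward 2 times from jaaya: jaaya → jaayy, then the target.

jaayj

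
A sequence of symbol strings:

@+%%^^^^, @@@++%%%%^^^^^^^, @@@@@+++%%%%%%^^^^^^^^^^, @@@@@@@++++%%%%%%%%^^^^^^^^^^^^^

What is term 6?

Each string has the form @^{2n-1} +^{n} %^{2n} ^^{3n+1} (n = 1, 2, …).
At n = 6 the blocks have lengths 11, 6, 12, 19.

@@@@@@@@@@@++++++%%%%%%%%%%%%^^^^^^^^^^^^^^^^^^^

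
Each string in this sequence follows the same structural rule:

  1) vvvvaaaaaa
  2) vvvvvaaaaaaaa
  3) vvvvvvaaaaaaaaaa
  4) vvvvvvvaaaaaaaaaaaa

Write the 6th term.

vvvvvvvvvaaaaaaaaaaaaaaaa

The n-th term is n+2 v's then 2n+2 a's, where the shown terms are n = 2, 3, 4, 5.
At n = 7 the blocks have lengths 9, 16.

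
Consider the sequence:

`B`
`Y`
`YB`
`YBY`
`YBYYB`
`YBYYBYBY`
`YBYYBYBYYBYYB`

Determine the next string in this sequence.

YBYYBYBYYBYYBYBYYBYBY

From term 3 onward, concatenate the last term with the second-to-last: Y·B = YB, YB·Y = YBY, …
So term 8 is YBYYBYBYYBYYB·YBYYBYBY.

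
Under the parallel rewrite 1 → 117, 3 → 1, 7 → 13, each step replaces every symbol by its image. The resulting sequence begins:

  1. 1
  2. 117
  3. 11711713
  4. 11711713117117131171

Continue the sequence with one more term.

117117131171171311711171171311711713117111711713117

φ(11711713117117131171) expands symbol-by-symbol to 117 117 13 117 117 13 117 1 117 117 13 117 117 13 117 1 117 117 13 117; joining the 20 pieces gives the next term.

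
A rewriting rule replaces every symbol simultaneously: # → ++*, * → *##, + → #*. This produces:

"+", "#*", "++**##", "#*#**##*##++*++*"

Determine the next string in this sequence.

++**##++**##*##++*++**##++*++*#*#**###*#**##

Applying the rule to each of the 16 symbols of #*#**##*##++*++* gives the pieces ++* *## ++* *## *## ++* ++* *## ++* ++* #* #* *## #* #* *##, which concatenate to the answer.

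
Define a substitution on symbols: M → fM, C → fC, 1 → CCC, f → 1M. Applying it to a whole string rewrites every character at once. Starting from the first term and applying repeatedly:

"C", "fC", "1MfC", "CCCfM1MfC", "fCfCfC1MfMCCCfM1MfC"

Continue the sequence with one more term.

φ(fCfCfC1MfMCCCfM1MfC) expands symbol-by-symbol to 1M fC 1M fC 1M fC CCC fM 1M fM fC fC fC 1M fM CCC fM 1M fC; joining the 19 pieces gives the next term.

1MfC1MfC1MfCCCCfM1MfMfCfCfC1MfMCCCfM1MfC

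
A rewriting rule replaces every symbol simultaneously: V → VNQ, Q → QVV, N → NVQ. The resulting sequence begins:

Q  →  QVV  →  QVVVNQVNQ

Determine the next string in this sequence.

Expanding QVVVNQVNQ: Q→QVV, V→VNQ, V→VNQ, V→VNQ, N→NVQ, Q→QVV, V→VNQ, N→NVQ, Q→QVV. Concatenated: QVV VNQ VNQ VNQ NVQ QVV VNQ NVQ QVV.

QVVVNQVNQVNQNVQQVVVNQNVQQVV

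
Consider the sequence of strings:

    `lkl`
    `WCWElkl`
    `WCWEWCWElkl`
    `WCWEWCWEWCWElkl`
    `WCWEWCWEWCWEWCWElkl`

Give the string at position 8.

WCWEWCWEWCWEWCWEWCWEWCWEWCWElkl

The strings grow by a fixed prefix WCWE each time.
From WCWEWCWEWCWEWCWElkl, 3 further steps: WCWEWCWEWCWEWCWElkl → WCWEWCWEWCWEWCWEWCWElkl → WCWEWCWEWCWEWCWEWCWEWCWElkl → (answer).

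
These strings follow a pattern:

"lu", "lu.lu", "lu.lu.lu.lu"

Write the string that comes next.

lu.lu.lu.lu.lu.lu.lu.lu

s(k+1) = s(k)·.·s(k) — each term doubles the last with '.' between the halves.
So the next term is two copies of lu.lu.lu.lu with '.' between the halves.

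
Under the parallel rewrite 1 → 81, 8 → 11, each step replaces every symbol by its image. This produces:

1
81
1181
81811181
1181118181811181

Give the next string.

Rewriting the 16 symbols of 1181118181811181 one by one yields 81 81 11 81 81 81 11 81 11 81 11 81 81 81 11 81; concatenated:

81811181818111811181118181811181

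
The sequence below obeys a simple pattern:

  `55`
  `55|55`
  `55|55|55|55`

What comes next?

55|55|55|55|55|55|55|55

s(k+1) = s(k)·|·s(k) — each term doubles the last with '|' between the halves.
So the next term is two copies of 55|55|55|55 with '|' between the halves.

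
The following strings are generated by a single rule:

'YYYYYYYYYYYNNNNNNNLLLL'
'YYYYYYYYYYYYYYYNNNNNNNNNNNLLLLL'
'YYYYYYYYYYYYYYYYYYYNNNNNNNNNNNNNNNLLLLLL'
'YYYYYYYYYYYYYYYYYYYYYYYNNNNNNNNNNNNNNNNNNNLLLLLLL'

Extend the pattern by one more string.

Term n consists of 4n+3 Y's, followed by 4n-1 N's, followed by n+2 L's, where the shown terms are n = 2, 3, 4, 5.
At n = 6 the blocks have lengths 27, 23, 8.

YYYYYYYYYYYYYYYYYYYYYYYYYYYNNNNNNNNNNNNNNNNNNNNNNNLLLLLLLL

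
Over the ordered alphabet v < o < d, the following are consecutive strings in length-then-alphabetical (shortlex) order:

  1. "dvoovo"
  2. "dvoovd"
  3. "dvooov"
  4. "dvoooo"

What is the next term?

Treat dvoooo as a base-3 numeral over the given alphabet and add one, carrying through any trailing d's.

dvoood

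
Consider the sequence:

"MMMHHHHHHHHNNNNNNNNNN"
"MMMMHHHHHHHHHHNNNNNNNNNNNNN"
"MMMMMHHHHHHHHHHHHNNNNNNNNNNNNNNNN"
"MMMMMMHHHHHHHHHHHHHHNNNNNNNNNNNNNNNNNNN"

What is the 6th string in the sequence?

Each string has the form M^{n} H^{2n+2} N^{3n+1}, where the shown terms are n = 3, 4, 5, 6.
For term 6, n = 8, so the run lengths are 8, 18, 25.

MMMMMMMMHHHHHHHHHHHHHHHHHHNNNNNNNNNNNNNNNNNNNNNNNNN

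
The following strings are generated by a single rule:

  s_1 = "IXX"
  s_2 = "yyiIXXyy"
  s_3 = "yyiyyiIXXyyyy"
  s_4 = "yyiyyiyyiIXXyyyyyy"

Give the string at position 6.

yyiyyiyyiyyiyyiIXXyyyyyyyyyy

Every step adds yyi to the front and yy to the end of the previous string.
From yyiyyiyyiIXXyyyyyy, 2 further steps: yyiyyiyyiIXXyyyyyy → yyiyyiyyiyyiIXXyyyyyyyy → (answer).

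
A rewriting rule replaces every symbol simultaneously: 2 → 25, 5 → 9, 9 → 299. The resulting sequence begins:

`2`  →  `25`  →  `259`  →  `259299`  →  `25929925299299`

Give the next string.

Replace each of the 14 characters of 25929925299299 in place — 25 9 299 25 299 299 25 9 25 299 299 25 299 299 — and concatenate.

259299252992992592529929925299299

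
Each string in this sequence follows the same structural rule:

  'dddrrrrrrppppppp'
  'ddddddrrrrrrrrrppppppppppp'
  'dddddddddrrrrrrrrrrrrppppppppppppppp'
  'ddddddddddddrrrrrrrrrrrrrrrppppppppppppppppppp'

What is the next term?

Term n consists of 3n d's, followed by 3n+3 r's, followed by 4n+3 p's (n = 1, 2, …).
Setting n = 5 gives 15, 18, 23 characters in each block.

dddddddddddddddrrrrrrrrrrrrrrrrrrppppppppppppppppppppppp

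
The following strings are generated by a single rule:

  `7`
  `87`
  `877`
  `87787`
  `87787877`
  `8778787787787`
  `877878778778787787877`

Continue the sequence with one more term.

Each term (from the third on) is the previous term followed by the one before it: term 3 = 87·7 = 877.
Continuing: 877878778778787787877 · 8778787787787 gives term 8.

8778787787787877878778778787787787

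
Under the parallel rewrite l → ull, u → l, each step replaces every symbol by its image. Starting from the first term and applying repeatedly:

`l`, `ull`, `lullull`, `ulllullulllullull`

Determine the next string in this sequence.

lullullulllullulllullullulllullulllullull

Applying the rule to each of the 17 symbols of ulllullulllullull gives the pieces l ull ull ull l ull ull l ull ull ull l ull ull l ull ull, which concatenate to the answer.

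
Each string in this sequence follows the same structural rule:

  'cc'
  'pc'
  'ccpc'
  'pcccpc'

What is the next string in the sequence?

This is a Fibonacci-style word recurrence s(k) = s(k−2)·s(k−1): e.g. cc·pc = ccpc.
The next term joins ccpc and pcccpc.

ccpcpcccpc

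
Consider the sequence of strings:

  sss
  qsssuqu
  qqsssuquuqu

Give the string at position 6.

Each term wraps the previous one in q on the left and uqu on the right.
From qqsssuquuqu, 3 further steps: qqsssuquuqu → qqqsssuquuquuqu → qqqqsssuquuquuquuqu → (answer).

qqqqqsssuquuquuquuquuqu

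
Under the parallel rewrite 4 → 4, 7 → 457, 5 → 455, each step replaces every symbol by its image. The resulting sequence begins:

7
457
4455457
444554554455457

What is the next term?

Applying the rule to each of the 15 symbols of 444554554455457 gives the pieces 4 4 4 455 455 4 455 455 4 4 455 455 4 455 457, which concatenate to the answer.

4444554554455455444554554455457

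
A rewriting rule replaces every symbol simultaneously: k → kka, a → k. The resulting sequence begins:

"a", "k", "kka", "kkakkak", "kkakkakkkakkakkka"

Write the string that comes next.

kkakkakkkakkakkkakkakkakkkakkakkkakkakkak

φ(kkakkakkkakkakkka) expands symbol-by-symbol to kka kka k kka kka k kka kka kka k kka kka k kka kka kka k; joining the 17 pieces gives the next term.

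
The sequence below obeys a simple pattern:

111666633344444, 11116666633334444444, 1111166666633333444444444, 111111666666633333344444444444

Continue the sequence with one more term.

Each string has the form 1^{n+1} 6^{n+2} 3^{n+1} 4^{2n+1}, where the shown terms are n = 2, 3, 4, 5.
At n = 6 the blocks have lengths 7, 8, 7, 13.

11111116666666633333334444444444444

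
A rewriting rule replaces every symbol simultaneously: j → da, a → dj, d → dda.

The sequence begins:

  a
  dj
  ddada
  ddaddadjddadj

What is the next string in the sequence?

φ(ddaddadjddadj) expands symbol-by-symbol to dda dda dj dda dda dj dda da dda dda dj dda da; joining the 13 pieces gives the next term.

ddaddadjddaddadjddadaddaddadjddada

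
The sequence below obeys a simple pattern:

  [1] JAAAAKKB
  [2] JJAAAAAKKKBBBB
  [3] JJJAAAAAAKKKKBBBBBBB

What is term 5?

Term n consists of n J's, followed by n+3 A's, followed by n+1 K's, followed by 3n-2 B's (n = 1, 2, …).
Setting n = 5 gives 5, 8, 6, 13 characters in each block.

JJJJJAAAAAAAAKKKKKKBBBBBBBBBBBBB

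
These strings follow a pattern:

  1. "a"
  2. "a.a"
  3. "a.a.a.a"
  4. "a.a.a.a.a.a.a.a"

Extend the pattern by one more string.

a.a.a.a.a.a.a.a.a.a.a.a.a.a.a.a

Every step duplicates the string with '.' between the halves.
One more doubling of a.a.a.a.a.a.a.a gives the answer.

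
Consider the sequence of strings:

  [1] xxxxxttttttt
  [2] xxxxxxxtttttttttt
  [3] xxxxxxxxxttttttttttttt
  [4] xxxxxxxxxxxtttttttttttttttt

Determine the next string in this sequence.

Term n consists of 2n+1 x's, followed by 3n+1 t's, where the shown terms are n = 2, 3, 4, 5.
Setting n = 6 gives 13, 19 characters in each block.

xxxxxxxxxxxxxttttttttttttttttttt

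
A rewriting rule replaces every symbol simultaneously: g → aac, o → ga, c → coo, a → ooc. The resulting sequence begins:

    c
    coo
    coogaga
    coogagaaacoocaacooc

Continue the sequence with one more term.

φ(coogagaaacoocaacooc) expands symbol-by-symbol to coo ga ga aac ooc aac ooc ooc ooc coo ga ga coo ooc ooc coo ga ga coo; joining the 19 pieces gives the next term.

coogagaaacoocaacoocoocooccoogagacoooocooccoogagacoo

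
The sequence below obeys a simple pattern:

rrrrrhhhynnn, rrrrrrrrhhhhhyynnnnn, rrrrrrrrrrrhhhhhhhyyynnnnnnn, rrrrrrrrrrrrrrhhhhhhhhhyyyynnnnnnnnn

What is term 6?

rrrrrrrrrrrrrrrrrrrrhhhhhhhhhhhhhyyyyyynnnnnnnnnnnnn

Each string has the form r^{3n+2} h^{2n+1} y^{n} n^{2n+1} (n = 1, 2, …).
At n = 6 the blocks have lengths 20, 13, 6, 13.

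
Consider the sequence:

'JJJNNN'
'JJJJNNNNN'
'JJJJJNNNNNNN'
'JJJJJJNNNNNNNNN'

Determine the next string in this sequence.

JJJJJJJNNNNNNNNNNN

Term n consists of n+1 J's, followed by 2n-1 N's, where the shown terms are n = 2, 3, 4, 5.
At n = 6 the blocks have lengths 7, 11.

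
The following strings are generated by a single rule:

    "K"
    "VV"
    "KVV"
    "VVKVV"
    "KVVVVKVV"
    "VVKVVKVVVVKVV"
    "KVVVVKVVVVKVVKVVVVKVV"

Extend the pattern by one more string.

Each term (from the third on) is the two preceding terms concatenated in order: term 3 = K·VV = KVV.
So term 8 is VVKVVKVVVVKVV·KVVVVKVVVVKVVKVVVVKVV.

VVKVVKVVVVKVVKVVVVKVVVVKVVKVVVVKVV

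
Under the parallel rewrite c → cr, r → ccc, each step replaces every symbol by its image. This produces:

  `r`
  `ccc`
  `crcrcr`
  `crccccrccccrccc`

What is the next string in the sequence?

crccccrcrcrcrccccrcrcrcrccccrcrcr

Replace each of the 15 characters of crccccrccccrccc in place — cr ccc cr cr cr cr ccc cr cr cr cr ccc cr cr cr — and concatenate.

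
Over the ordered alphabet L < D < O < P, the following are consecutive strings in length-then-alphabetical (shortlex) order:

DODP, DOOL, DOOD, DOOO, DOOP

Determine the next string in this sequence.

The successor of DOOP increments the rightmost position that isn't already P and resets every position after it to L.

DOPL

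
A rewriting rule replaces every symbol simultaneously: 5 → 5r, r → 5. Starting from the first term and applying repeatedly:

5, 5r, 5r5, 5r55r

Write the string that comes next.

Apply φ to 5r55r symbol by symbol: 5→5r, r→5, 5→5r, 5→5r, r→5; joined: 5r 5 5r 5r 5.

5r55r5r5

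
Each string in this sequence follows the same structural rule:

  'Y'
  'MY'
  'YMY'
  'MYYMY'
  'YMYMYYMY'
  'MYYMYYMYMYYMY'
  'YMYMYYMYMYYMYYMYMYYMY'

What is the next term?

This is a Fibonacci-style word recurrence s(k) = s(k−2)·s(k−1): e.g. Y·MY = YMY.
So term 8 is MYYMYYMYMYYMY·YMYMYYMYMYYMYYMYMYYMY.

MYYMYYMYMYYMYYMYMYYMYMYYMYYMYMYYMY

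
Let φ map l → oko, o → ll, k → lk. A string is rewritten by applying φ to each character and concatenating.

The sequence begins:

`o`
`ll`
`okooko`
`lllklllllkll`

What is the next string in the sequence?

okookookolkokookookookookolkokooko

Apply φ to lllklllllkll symbol by symbol: l→oko, l→oko, l→oko, k→lk, l→oko, l→oko, l→oko, l→oko, l→oko, k→lk, l→oko, l→oko; joined: oko oko oko lk oko oko oko oko oko lk oko oko.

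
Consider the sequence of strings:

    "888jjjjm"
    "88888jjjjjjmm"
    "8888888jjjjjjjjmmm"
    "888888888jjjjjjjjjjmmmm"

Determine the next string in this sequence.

The n-th term is 2n-1 8's then 2n j's then n-1 m's, where the shown terms are n = 2, 3, 4, 5.
Setting n = 6 gives 11, 12, 5 characters in each block.

88888888888jjjjjjjjjjjjmmmmm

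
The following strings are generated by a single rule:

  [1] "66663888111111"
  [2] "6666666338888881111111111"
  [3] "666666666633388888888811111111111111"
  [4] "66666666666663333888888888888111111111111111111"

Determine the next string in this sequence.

6666666666666666333338888888888888881111111111111111111111

Each string has the form 6^{3n+1} 3^{n} 8^{3n} 1^{4n+2} (n = 1, 2, …).
At n = 5 the blocks have lengths 16, 5, 15, 22.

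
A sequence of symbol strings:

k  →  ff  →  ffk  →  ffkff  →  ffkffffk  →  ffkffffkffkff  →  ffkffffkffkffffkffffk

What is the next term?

Each term (from the third on) is the previous term followed by the one before it: term 3 = ff·k = ffk.
So term 8 is ffkffffkffkffffkffffk·ffkffffkffkff.

ffkffffkffkffffkffffkffkffffkffkff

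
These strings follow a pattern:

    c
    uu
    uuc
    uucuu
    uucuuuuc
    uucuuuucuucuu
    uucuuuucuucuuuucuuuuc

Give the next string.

Each term (from the third on) is the previous term followed by the one before it: term 3 = uu·c = uuc.
The next term joins uucuuuucuucuuuucuuuuc and uucuuuucuucuu.

uucuuuucuucuuuucuuuucuucuuuucuucuu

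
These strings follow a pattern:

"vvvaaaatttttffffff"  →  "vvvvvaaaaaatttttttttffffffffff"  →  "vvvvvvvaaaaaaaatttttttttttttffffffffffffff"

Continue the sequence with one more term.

The n-th term is 2n+1 v's then 2n+2 a's then 4n+1 t's then 4n+2 f's (n = 1, 2, …).
Setting n = 4 gives 9, 10, 17, 18 characters in each block.

vvvvvvvvvaaaaaaaaaatttttttttttttttttffffffffffffffffff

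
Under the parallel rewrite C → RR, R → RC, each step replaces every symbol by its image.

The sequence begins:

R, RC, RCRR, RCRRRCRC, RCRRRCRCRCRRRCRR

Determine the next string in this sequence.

RCRRRCRCRCRRRCRRRCRRRCRCRCRRRCRC

φ(RCRRRCRCRCRRRCRR) expands symbol-by-symbol to RC RR RC RC RC RR RC RR RC RR RC RC RC RR RC RC; joining the 16 pieces gives the next term.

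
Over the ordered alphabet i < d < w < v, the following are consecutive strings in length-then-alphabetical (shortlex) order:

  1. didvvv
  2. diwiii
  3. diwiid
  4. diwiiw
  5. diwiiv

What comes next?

The successor of diwiiv increments the rightmost position that isn't already v and resets every position after it to i.

diwidi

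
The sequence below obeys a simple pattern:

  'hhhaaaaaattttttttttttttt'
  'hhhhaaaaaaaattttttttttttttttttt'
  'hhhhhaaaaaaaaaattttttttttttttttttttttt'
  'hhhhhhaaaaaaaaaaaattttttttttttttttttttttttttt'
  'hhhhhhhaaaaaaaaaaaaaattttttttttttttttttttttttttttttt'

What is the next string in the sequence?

hhhhhhhhaaaaaaaaaaaaaaaattttttttttttttttttttttttttttttttttt

The n-th term is n h's then 2n a's then 4n+3 t's, where the shown terms are n = 3, 4, 5, 6, 7.
For the next term, n = 8, so the run lengths are 8, 16, 35.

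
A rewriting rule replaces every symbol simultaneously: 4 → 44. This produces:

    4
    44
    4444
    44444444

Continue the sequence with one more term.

Rewriting each symbol of 44444444: 4→44, 4→44, 4→44, 4→44, 4→44, 4→44, 4→44, 4→44, which concatenates to 44 44 44 44 44 44 44 44.

4444444444444444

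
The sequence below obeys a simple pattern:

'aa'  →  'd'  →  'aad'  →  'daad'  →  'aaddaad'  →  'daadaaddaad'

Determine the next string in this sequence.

This is a Fibonacci-style word recurrence s(k) = s(k−2)·s(k−1): e.g. aa·d = aad.
So term 7 is aaddaad·daadaaddaad.

aaddaaddaadaaddaad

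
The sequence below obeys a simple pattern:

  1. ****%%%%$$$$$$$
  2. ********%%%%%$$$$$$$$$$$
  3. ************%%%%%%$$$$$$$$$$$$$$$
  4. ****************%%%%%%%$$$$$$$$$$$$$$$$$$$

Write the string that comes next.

********************%%%%%%%%$$$$$$$$$$$$$$$$$$$$$$$

Term n consists of 4n *'s, followed by n+3 %'s, followed by 4n+3 $'s (n = 1, 2, …).
For the next term, n = 5, so the run lengths are 20, 8, 23.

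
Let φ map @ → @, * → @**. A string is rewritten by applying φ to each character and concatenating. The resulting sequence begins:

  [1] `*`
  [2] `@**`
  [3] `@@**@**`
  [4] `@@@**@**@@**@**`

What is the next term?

Rewriting the 15 symbols of @@@**@**@@**@** one by one yields @ @ @ @** @** @ @** @** @ @ @** @** @ @** @**; concatenated:

@@@@**@**@@**@**@@@**@**@@**@**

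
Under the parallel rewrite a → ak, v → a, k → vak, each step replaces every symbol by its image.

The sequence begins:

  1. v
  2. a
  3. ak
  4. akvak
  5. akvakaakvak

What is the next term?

akvakaakvakakakvakaakvak

Expanding akvakaakvak: a→ak, k→vak, v→a, a→ak, k→vak, a→ak, a→ak, k→vak, v→a, a→ak, k→vak. Concatenated: ak vak a ak vak ak ak vak a ak vak.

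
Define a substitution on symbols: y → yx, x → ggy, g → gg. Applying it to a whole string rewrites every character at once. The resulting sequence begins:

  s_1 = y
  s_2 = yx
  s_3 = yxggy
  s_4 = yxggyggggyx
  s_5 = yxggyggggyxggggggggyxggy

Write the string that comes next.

yxggyggggyxggggggggyxggyggggggggggggggggyxggyggggyx

φ(yxggyggggyxggggggggyxggy) expands symbol-by-symbol to yx ggy gg gg yx gg gg gg gg yx ggy gg gg gg gg gg gg gg gg yx ggy gg gg yx; joining the 24 pieces gives the next term.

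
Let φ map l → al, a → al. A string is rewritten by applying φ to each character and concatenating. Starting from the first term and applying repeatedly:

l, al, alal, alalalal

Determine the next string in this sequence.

alalalalalalalal

Expanding alalalal: a→al, l→al, a→al, l→al, a→al, l→al, a→al, l→al. Concatenated: al al al al al al al al.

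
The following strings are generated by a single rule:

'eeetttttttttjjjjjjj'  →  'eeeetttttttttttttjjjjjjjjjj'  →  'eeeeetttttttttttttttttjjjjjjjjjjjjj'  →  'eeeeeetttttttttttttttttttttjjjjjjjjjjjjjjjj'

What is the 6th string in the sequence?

Each string has the form e^{n+1} t^{4n+1} j^{3n+1}, where the shown terms are n = 2, 3, 4, 5.
Setting n = 7 gives 8, 29, 22 characters in each block.

eeeeeeeetttttttttttttttttttttttttttttjjjjjjjjjjjjjjjjjjjjjj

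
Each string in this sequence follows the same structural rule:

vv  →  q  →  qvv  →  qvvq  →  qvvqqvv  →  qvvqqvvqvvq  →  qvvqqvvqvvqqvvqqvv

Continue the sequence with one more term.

qvvqqvvqvvqqvvqqvvqvvqqvvqvvq

This is a Fibonacci-style word recurrence s(k) = s(k−1)·s(k−2): e.g. q·vv = qvv.
So term 8 is qvvqqvvqvvqqvvqqvv·qvvqqvvqvvq.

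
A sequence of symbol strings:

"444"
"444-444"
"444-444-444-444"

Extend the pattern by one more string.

s(k+1) = s(k)·-·s(k) — each term doubles the last with '-' between the halves.
One more doubling of 444-444-444-444 gives the answer.

444-444-444-444-444-444-444-444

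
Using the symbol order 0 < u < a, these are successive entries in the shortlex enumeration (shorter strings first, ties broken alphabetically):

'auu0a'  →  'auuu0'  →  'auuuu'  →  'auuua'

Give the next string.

Find the rightmost character of auuua below a, bump it to the next letter, and reset everything to its right to 0.

auua0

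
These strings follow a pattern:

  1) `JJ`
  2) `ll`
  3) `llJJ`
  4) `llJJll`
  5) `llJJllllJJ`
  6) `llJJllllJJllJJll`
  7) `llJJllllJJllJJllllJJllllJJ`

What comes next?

llJJllllJJllJJllllJJllllJJllJJllllJJllJJll

Each term (from the third on) is the previous term followed by the one before it: term 3 = ll·JJ = llJJ.
The next term joins llJJllllJJllJJllllJJllllJJ and llJJllllJJllJJll.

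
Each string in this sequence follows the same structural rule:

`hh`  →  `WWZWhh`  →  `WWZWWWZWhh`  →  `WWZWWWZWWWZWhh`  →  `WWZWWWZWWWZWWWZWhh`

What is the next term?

WWZWWWZWWWZWWWZWWWZWhh

The strings grow by a fixed prefix WWZW each time.
So the next term is WWZW·WWZWWWZWWWZWWWZWhh.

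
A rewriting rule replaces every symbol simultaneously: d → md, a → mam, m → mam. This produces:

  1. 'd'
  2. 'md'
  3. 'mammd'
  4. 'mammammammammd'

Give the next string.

Rewriting the 14 symbols of mammammammammd one by one yields mam mam mam mam mam mam mam mam mam mam mam mam mam md; concatenated:

mammammammammammammammammammammammammammd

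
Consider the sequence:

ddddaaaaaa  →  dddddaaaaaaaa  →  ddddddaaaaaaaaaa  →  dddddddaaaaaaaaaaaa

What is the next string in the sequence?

Each string has the form d^{n+1} a^{2n}, where the shown terms are n = 3, 4, 5, 6.
At n = 7 the blocks have lengths 8, 14.

ddddddddaaaaaaaaaaaaaa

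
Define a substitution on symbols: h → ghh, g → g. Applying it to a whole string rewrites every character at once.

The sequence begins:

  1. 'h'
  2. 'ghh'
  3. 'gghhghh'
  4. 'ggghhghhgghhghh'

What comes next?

Replace each of the 15 characters of ggghhghhgghhghh in place — g g g ghh ghh g ghh ghh g g ghh ghh g ghh ghh — and concatenate.

gggghhghhgghhghhggghhghhgghhghh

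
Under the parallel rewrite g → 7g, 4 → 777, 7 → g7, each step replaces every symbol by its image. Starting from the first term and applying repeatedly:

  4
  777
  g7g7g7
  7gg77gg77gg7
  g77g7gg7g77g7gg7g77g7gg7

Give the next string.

φ(g77g7gg7g77g7gg7g77g7gg7) expands symbol-by-symbol to 7g g7 g7 7g g7 7g 7g g7 7g g7 g7 7g g7 7g 7g g7 7g g7 g7 7g g7 7g 7g g7; joining the 24 pieces gives the next term.

7gg7g77gg77g7gg77gg7g77gg77g7gg77gg7g77gg77g7gg7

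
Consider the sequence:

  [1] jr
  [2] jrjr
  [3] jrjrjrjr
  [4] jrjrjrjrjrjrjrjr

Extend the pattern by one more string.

s(k+1) = s(k)·s(k) — each term doubles the last.
One more doubling of jrjrjrjrjrjrjrjr gives the answer.

jrjrjrjrjrjrjrjrjrjrjrjrjrjrjrjr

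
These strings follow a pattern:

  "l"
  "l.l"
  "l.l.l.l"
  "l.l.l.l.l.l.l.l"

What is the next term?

Each string is two copies of the previous one joined by '.'.
One more doubling of l.l.l.l.l.l.l.l gives the answer.

l.l.l.l.l.l.l.l.l.l.l.l.l.l.l.l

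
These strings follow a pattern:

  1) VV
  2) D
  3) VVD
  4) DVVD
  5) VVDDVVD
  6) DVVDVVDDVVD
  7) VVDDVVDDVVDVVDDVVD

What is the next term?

Each term (from the third on) is the two preceding terms concatenated in order: term 3 = VV·D = VVD.
So term 8 is DVVDVVDDVVD·VVDDVVDDVVDVVDDVVD.

DVVDVVDDVVDVVDDVVDDVVDVVDDVVD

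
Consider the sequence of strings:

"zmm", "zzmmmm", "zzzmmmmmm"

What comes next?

zzzzmmmmmmmm

Term n consists of n z's, followed by 2n m's (n = 1, 2, …).
Setting n = 4 gives 4, 8 characters in each block.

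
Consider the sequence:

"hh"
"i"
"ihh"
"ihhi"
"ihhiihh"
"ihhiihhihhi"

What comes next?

ihhiihhihhiihhiihh

From term 3 onward, concatenate the last term with the second-to-last: i·hh = ihh, ihh·i = ihhi, …
So term 7 is ihhiihhihhi·ihhiihh.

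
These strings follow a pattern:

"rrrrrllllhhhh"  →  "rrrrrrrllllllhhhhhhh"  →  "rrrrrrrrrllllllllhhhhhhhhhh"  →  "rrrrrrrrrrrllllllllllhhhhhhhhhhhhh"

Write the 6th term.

rrrrrrrrrrrrrrrllllllllllllllhhhhhhhhhhhhhhhhhhh

Term n consists of 2n+3 r's, followed by 2n+2 l's, followed by 3n+1 h's (n = 1, 2, …).
Setting n = 6 gives 15, 14, 19 characters in each block.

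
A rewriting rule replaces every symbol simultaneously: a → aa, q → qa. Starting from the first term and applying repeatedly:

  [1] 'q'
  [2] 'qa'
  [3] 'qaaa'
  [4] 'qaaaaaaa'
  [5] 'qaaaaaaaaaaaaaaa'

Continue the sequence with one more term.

Rewriting the 16 symbols of qaaaaaaaaaaaaaaa one by one yields qa aa aa aa aa aa aa aa aa aa aa aa aa aa aa aa; concatenated:

qaaaaaaaaaaaaaaaaaaaaaaaaaaaaaaa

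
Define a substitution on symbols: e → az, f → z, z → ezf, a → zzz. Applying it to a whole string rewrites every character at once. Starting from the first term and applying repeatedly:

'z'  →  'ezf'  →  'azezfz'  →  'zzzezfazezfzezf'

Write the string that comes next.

ezfezfezfazezfzzzzezfazezfzezfazezfz

Replace each of the 15 characters of zzzezfazezfzezf in place — ezf ezf ezf az ezf z zzz ezf az ezf z ezf az ezf z — and concatenate.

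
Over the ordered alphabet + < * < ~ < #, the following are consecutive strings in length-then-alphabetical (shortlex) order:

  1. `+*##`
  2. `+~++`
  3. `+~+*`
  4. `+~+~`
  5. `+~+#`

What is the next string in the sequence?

+~*+

Find the rightmost character of +~+# below #, bump it to the next letter, and reset everything to its right to +.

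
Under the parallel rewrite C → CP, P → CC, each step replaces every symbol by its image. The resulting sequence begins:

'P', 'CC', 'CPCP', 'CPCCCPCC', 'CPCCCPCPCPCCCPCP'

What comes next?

φ(CPCCCPCPCPCCCPCP) expands symbol-by-symbol to CP CC CP CP CP CC CP CC CP CC CP CP CP CC CP CC; joining the 16 pieces gives the next term.

CPCCCPCPCPCCCPCCCPCCCPCPCPCCCPCC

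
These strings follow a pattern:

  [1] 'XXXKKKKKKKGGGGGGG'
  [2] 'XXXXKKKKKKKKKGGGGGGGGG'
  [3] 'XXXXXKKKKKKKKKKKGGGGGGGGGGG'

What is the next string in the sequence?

XXXXXXKKKKKKKKKKKKKGGGGGGGGGGGGG

Term n consists of n X's, followed by 2n+1 K's, followed by 2n+1 G's, where the shown terms are n = 3, 4, 5.
For the next term, n = 6, so the run lengths are 6, 13, 13.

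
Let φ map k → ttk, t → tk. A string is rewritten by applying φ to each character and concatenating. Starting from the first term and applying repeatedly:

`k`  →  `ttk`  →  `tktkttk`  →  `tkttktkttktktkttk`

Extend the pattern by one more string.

Rewriting the 17 symbols of tkttktkttktktkttk one by one yields tk ttk tk tk ttk tk ttk tk tk ttk tk ttk tk ttk tk tk ttk; concatenated:

tkttktktkttktkttktktkttktkttktkttktktkttk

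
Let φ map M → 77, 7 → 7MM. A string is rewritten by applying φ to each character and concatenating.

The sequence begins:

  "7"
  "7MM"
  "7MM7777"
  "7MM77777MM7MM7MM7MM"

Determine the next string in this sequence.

φ(7MM77777MM7MM7MM7MM) expands symbol-by-symbol to 7MM 77 77 7MM 7MM 7MM 7MM 7MM 77 77 7MM 77 77 7MM 77 77 7MM 77 77; joining the 19 pieces gives the next term.

7MM77777MM7MM7MM7MM7MM77777MM77777MM77777MM7777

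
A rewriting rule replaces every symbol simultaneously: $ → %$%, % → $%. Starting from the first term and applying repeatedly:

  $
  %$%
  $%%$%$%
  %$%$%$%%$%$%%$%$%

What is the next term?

φ(%$%$%$%%$%$%%$%$%) expands symbol-by-symbol to $% %$% $% %$% $% %$% $% $% %$% $% %$% $% $% %$% $% %$% $%; joining the 17 pieces gives the next term.

$%%$%$%%$%$%%$%$%$%%$%$%%$%$%$%%$%$%%$%$%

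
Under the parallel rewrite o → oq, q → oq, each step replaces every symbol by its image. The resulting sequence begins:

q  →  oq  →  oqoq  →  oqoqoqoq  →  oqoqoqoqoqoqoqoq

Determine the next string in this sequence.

φ(oqoqoqoqoqoqoqoq) expands symbol-by-symbol to oq oq oq oq oq oq oq oq oq oq oq oq oq oq oq oq; joining the 16 pieces gives the next term.

oqoqoqoqoqoqoqoqoqoqoqoqoqoqoqoq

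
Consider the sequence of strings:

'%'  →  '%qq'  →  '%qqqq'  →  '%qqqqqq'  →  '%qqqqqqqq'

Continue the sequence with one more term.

Every step adds qq to the end: s(k+1) = s(k)·qq.
Applying this once more to %qqqqqqqq:

%qqqqqqqqqq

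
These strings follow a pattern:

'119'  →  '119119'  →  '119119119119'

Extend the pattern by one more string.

s(k+1) = s(k)·s(k) — each term doubles the last.
Doubling 119119119119:

119119119119119119119119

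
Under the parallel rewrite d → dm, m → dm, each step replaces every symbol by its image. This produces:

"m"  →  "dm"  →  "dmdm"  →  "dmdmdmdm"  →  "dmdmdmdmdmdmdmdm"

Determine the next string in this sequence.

Applying the rule to each of the 16 symbols of dmdmdmdmdmdmdmdm gives the pieces dm dm dm dm dm dm dm dm dm dm dm dm dm dm dm dm, which concatenate to the answer.

dmdmdmdmdmdmdmdmdmdmdmdmdmdmdmdm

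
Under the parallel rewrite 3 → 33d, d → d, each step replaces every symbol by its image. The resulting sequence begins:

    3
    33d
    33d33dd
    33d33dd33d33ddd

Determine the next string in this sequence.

33d33dd33d33ddd33d33dd33d33dddd

Applying the rule to each of the 15 symbols of 33d33dd33d33ddd gives the pieces 33d 33d d 33d 33d d d 33d 33d d 33d 33d d d d, which concatenate to the answer.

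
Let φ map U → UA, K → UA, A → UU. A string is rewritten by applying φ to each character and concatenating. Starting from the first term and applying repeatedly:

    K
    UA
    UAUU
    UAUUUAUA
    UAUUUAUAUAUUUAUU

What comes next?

UAUUUAUAUAUUUAUUUAUUUAUAUAUUUAUA

φ(UAUUUAUAUAUUUAUU) expands symbol-by-symbol to UA UU UA UA UA UU UA UU UA UU UA UA UA UU UA UA; joining the 16 pieces gives the next term.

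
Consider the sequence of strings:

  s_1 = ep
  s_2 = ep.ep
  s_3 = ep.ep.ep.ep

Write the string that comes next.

ep.ep.ep.ep.ep.ep.ep.ep

s(k+1) = s(k)·.·s(k) — each term doubles the last with '.' between the halves.
So the next term is two copies of ep.ep.ep.ep with '.' between the halves.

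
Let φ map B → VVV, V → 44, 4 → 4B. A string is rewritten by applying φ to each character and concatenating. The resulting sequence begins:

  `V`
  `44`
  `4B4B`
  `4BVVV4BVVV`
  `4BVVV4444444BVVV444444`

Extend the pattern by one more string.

Rewriting the 22 symbols of 4BVVV4444444BVVV444444 one by one yields 4B VVV 44 44 44 4B 4B 4B 4B 4B 4B 4B VVV 44 44 44 4B 4B 4B 4B 4B 4B; concatenated:

4BVVV4444444B4B4B4B4B4B4BVVV4444444B4B4B4B4B4B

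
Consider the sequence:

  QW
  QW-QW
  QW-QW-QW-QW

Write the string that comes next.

s(k+1) = s(k)·-·s(k) — each term doubles the last with '-' between the halves.
Doubling QW-QW-QW-QW with '-' between the halves:

QW-QW-QW-QW-QW-QW-QW-QW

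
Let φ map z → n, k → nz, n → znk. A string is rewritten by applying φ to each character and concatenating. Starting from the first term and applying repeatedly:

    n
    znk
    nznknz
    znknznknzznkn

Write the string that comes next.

nznknzznknznknzznknnznknzznk

φ(znknznknzznkn) expands symbol-by-symbol to n znk nz znk n znk nz znk n n znk nz znk; joining the 13 pieces gives the next term.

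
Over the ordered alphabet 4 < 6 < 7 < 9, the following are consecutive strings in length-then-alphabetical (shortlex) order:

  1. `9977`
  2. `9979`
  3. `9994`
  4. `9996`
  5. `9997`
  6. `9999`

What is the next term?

44444

9999 is the last string of length 4, so the next is the first of length 5: 4 repeated 5 times.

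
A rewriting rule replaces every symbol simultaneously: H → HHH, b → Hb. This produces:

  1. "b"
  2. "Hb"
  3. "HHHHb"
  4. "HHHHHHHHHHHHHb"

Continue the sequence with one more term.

Rewriting the 14 symbols of HHHHHHHHHHHHHb one by one yields HHH HHH HHH HHH HHH HHH HHH HHH HHH HHH HHH HHH HHH Hb; concatenated:

HHHHHHHHHHHHHHHHHHHHHHHHHHHHHHHHHHHHHHHHb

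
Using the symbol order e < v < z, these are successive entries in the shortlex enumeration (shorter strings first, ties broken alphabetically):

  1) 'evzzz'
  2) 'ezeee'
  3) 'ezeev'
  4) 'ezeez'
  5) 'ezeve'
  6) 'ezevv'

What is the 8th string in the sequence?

Advancing 2 positions from ezevv through ezevv → ezevz reaches term 8.

ezeze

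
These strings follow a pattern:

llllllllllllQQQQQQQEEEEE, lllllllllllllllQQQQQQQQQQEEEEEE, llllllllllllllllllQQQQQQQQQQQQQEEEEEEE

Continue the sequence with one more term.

Reading off run lengths: l runs 12, 15, 18; Q runs 7, 10, 13; E runs 5, 6, 7 — each is linear in n, where the shown terms are n = 3, 4, 5.
Setting n = 6 gives 21, 16, 8 characters in each block.

lllllllllllllllllllllQQQQQQQQQQQQQQQQEEEEEEEE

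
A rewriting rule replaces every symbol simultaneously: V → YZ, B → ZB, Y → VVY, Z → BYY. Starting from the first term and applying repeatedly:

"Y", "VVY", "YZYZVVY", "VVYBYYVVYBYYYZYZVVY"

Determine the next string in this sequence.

φ(VVYBYYVVYBYYYZYZVVY) expands symbol-by-symbol to YZ YZ VVY ZB VVY VVY YZ YZ VVY ZB VVY VVY VVY BYY VVY BYY YZ YZ VVY; joining the 19 pieces gives the next term.

YZYZVVYZBVVYVVYYZYZVVYZBVVYVVYVVYBYYVVYBYYYZYZVVY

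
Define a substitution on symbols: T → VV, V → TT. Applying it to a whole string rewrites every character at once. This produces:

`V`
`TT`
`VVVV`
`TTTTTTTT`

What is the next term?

VVVVVVVVVVVVVVVV

Rewriting each symbol of TTTTTTTT: T→VV, T→VV, T→VV, T→VV, T→VV, T→VV, T→VV, T→VV, which concatenates to VV VV VV VV VV VV VV VV.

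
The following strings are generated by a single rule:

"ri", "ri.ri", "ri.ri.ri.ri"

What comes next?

Every step duplicates the string with '.' between the halves.
One more doubling of ri.ri.ri.ri gives the answer.

ri.ri.ri.ri.ri.ri.ri.ri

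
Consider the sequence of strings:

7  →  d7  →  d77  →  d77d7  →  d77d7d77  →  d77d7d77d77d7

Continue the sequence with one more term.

d77d7d77d77d7d77d7d77

Each term (from the third on) is the previous term followed by the one before it: term 3 = d7·7 = d77.
Continuing: d77d7d77d77d7 · d77d7d77 gives term 7.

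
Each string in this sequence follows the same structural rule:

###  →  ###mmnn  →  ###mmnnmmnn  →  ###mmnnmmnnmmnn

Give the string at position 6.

###mmnnmmnnmmnnmmnnmmnn

Each term is the previous one with mmnn appended.
From ###mmnnmmnnmmnn, 2 further steps: ###mmnnmmnnmmnn → ###mmnnmmnnmmnnmmnn → (answer).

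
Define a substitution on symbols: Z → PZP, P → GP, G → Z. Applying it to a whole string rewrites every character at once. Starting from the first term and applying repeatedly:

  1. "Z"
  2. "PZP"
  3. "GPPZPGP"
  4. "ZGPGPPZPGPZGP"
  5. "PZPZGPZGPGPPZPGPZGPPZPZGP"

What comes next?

Replace each of the 25 characters of PZPZGPZGPGPPZPGPZGPPZPZGP in place — GP PZP GP PZP Z GP PZP Z GP Z GP GP PZP GP Z GP PZP Z GP GP PZP GP PZP Z GP — and concatenate.

GPPZPGPPZPZGPPZPZGPZGPGPPZPGPZGPPZPZGPGPPZPGPPZPZGP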